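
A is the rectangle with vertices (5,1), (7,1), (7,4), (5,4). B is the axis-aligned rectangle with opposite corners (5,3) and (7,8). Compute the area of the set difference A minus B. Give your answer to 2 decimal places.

|A∩B|: x∈[5,7], y∈[3,4] → 2·1 = 2.
|A| = 6.
|A ∖ B| = |A| − |A∩B| = 6 − 2 = 4.00.

4.00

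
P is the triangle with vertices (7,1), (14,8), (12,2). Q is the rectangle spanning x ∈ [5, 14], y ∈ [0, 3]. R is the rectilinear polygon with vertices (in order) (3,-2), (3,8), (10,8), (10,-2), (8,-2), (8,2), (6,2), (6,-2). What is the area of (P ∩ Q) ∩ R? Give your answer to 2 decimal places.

The region (P ∩ Q) ∩ R is the polygon with vertices (10,3), (10,1.6), (8,1.2), (8,2), (9,3).
By the shoelace formula its area is 2.70.

2.70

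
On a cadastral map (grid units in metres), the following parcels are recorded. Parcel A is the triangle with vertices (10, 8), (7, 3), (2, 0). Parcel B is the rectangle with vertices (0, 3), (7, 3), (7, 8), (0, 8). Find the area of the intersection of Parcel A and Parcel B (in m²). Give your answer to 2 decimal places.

2.00

The intersection is the polygon with vertices (7,5), (7,3), (5,3).
By the shoelace formula its area is 2.00.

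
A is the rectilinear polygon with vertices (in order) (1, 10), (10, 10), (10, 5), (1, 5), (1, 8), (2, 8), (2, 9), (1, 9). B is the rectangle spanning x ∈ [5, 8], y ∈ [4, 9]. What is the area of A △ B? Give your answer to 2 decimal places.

|A| = 44, |B| = 15, |A∩B| = 12.
|A △ B| = |A| + |B| − 2·|A∩B| = 44 + 15 − 24 = 35.00.

35.00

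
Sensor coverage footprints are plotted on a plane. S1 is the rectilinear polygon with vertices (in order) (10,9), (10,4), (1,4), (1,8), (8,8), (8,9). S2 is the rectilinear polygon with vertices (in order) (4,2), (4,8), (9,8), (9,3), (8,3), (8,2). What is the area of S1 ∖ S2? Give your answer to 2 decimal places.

|S1| = 38, |S1∩S2| = 20.
|S1 ∖ S2| = |S1| − |S1∩S2| = 38 − 20 = 18.00.

18.00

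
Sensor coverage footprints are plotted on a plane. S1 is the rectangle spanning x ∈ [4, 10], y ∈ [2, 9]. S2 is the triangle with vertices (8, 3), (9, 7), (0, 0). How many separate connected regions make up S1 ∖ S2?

1

S1 ∖ S2 is a single connected region.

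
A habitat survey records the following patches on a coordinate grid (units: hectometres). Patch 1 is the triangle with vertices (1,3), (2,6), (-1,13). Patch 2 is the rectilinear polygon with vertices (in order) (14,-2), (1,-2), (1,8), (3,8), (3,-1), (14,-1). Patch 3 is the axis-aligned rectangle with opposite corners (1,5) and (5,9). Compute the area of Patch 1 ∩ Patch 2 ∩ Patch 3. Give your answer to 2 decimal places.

1.98

The intersection is the polygon with vertices (1.667,5), (1,5), (1,8), (1.143,8), (2,6).
By the shoelace formula its area is 1.98.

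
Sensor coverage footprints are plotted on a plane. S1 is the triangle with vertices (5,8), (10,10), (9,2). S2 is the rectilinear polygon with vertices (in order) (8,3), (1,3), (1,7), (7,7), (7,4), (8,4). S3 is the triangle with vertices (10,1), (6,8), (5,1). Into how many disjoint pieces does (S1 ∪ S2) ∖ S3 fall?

(S1 ∪ S2) ∖ S3 is a single connected region.

1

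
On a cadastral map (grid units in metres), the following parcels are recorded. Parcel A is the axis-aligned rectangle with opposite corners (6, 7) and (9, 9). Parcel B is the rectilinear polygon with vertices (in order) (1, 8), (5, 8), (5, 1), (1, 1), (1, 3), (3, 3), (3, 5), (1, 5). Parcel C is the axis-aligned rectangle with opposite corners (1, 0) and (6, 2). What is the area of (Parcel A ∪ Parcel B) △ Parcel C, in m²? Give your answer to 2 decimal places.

|Parcel A ∪ Parcel B| = 30.
|(Parcel A ∪ Parcel B) ∩ Parcel C| = 4.
|(Parcel A ∪ Parcel B) △ Parcel C| = 30 + 10 − 8 = 32.00.

32.00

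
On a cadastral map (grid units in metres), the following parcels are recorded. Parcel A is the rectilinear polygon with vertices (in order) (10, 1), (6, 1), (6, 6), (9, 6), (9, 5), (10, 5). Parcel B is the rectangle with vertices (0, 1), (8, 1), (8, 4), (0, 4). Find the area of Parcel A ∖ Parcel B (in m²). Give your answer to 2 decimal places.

13.00

|Parcel A| = 19, |Parcel A∩Parcel B| = 6.
|Parcel A ∖ Parcel B| = |Parcel A| − |Parcel A∩Parcel B| = 19 − 6 = 13.00.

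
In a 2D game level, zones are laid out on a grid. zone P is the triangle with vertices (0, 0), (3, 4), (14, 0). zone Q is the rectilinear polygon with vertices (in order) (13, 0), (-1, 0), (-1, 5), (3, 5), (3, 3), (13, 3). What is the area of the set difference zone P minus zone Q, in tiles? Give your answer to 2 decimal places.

1.56

|zone P| = 28, |zone P∩zone Q| = 26.4432.
|zone P ∖ zone Q| = |zone P| − |zone P∩zone Q| = 28 − 26.4432 = 1.56.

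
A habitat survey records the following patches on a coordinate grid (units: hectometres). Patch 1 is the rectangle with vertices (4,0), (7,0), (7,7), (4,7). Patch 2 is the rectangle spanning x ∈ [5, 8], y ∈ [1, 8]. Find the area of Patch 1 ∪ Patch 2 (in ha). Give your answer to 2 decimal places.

30.00

By inclusion–exclusion:
Individual areas: |Patch 1| = 21, |Patch 2| = 21.
|Patch 1∩Patch 2|: x∈[5,7], y∈[1,7] → 2·6 = 12.
|Patch 1 ∪ Patch 2| = 42 − 12 = 30.00.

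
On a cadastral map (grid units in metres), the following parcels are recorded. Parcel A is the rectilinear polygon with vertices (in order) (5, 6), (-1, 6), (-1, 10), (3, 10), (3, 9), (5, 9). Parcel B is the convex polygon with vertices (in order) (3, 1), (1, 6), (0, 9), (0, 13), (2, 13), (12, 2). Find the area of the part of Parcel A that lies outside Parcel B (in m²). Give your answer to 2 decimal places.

|Parcel A| = 22, |Parcel A∩Parcel B| = 16.5.
|Parcel A ∖ Parcel B| = |Parcel A| − |Parcel A∩Parcel B| = 22 − 16.5 = 5.50.

5.50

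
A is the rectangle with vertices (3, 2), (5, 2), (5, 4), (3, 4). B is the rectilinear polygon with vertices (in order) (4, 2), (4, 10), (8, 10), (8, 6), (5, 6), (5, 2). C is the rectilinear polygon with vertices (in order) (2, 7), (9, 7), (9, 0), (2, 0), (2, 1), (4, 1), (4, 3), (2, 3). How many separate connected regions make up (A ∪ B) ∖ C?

2

(A ∪ B) ∖ C splits into 2 disjoint pieces (area 1, area 12).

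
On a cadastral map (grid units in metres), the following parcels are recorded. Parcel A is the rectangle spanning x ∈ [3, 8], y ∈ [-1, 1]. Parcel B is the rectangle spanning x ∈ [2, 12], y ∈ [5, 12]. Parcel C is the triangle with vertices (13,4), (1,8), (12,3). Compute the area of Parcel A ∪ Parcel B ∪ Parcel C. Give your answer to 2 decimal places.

84.46

By inclusion–exclusion:
Individual areas: |Parcel A| = 10, |Parcel B| = 70, |Parcel C| = 8.
|Parcel A∩Parcel B| = 0 (no overlap).
|Parcel A∩Parcel C| = 0.
|Parcel B∩Parcel C| = 3.5394.
|Parcel A∩Parcel B∩Parcel C| = 0.
|Parcel A ∪ Parcel B ∪ Parcel C| = 88 − 3.5394 + 0 = 84.46.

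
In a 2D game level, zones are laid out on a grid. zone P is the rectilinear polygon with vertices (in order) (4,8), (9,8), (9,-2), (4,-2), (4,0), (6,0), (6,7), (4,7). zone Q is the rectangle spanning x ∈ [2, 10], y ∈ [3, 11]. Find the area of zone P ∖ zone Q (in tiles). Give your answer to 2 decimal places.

19.00

|zone P| = 36, |zone P∩zone Q| = 17.
|zone P ∖ zone Q| = |zone P| − |zone P∩zone Q| = 36 − 17 = 19.00.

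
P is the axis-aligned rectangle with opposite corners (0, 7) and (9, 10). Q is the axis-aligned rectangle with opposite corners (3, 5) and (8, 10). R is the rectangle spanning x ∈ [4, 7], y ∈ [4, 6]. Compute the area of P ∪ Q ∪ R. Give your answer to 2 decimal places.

By inclusion–exclusion:
Individual areas: |P| = 27, |Q| = 25, |R| = 6.
|P∩Q|: x∈[3,8], y∈[7,10] → 5·3 = 15.
|P∩R| = 0 (no overlap).
|Q∩R|: x∈[4,7], y∈[5,6] → 3·1 = 3.
|P∩Q∩R| = 0.
|P ∪ Q ∪ R| = 58 − 18 + 0 = 40.00.

40.00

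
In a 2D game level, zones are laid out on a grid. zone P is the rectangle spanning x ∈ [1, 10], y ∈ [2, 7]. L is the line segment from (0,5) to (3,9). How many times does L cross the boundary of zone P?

The segment meets the boundary at (1.5,7), (1,6.333).

2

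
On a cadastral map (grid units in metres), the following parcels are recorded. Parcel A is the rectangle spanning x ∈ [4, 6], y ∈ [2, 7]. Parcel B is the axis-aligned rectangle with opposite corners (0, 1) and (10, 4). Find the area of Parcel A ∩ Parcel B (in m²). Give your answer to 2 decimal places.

4.00

|Parcel A∩Parcel B|: x∈[4,6], y∈[2,4] → 2·2 = 4.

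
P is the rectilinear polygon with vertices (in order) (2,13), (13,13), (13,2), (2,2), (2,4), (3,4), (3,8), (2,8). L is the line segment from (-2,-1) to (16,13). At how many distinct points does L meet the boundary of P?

The segment meets the boundary at (13,10.667), (2,2.111).

2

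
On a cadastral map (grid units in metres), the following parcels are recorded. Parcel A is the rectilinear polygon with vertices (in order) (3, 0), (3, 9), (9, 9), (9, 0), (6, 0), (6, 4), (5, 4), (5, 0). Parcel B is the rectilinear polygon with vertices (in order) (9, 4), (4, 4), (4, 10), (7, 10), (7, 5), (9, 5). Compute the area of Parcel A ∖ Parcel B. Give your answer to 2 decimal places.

33.00

|Parcel A| = 50, |Parcel A∩Parcel B| = 17.
|Parcel A ∖ Parcel B| = |Parcel A| − |Parcel A∩Parcel B| = 50 − 17 = 33.00.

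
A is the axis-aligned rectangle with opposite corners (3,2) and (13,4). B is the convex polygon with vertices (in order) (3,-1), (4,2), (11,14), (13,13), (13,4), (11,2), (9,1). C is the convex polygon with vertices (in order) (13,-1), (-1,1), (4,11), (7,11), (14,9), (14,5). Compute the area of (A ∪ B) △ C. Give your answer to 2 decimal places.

79.27

|A ∪ B| = 79.6667.
|(A ∪ B) ∩ C| = 65.7005.
|(A ∪ B) △ C| = 79.6667 + 131 − 131.4011 = 79.27.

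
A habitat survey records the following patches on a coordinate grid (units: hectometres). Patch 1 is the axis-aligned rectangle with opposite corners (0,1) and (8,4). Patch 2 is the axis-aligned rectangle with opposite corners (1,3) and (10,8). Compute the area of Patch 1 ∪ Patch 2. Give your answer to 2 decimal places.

62.00

By inclusion–exclusion:
Individual areas: |Patch 1| = 24, |Patch 2| = 45.
|Patch 1∩Patch 2|: x∈[1,8], y∈[3,4] → 7·1 = 7.
|Patch 1 ∪ Patch 2| = 69 − 7 = 62.00.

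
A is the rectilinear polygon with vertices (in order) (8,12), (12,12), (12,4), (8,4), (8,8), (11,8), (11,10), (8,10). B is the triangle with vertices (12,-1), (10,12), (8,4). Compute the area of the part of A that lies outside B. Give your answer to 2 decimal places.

|A| = 26, |A∩B| = 10.5.
|A ∖ B| = |A| − |A∩B| = 26 − 10.5 = 15.50.

15.50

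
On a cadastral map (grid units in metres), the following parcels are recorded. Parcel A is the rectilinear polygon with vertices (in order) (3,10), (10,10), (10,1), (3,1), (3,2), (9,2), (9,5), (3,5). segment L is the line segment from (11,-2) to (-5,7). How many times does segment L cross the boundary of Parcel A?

2

The segment meets the boundary at (3.889,2), (5.667,1).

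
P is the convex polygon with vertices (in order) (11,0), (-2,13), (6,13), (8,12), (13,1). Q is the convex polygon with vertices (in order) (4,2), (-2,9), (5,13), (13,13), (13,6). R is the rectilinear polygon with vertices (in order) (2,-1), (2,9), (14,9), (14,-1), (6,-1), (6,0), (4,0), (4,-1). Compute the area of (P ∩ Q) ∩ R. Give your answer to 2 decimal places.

The region (P ∩ Q) ∩ R is the polygon with vertices (11.109,5.16), (7.462,3.538), (2,9), (9.364,9).
By the shoelace formula its area is 28.53.

28.53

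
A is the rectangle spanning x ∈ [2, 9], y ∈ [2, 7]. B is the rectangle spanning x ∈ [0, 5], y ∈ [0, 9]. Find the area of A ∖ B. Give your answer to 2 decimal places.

|A∩B|: x∈[2,5], y∈[2,7] → 3·5 = 15.
|A| = 35.
|A ∖ B| = |A| − |A∩B| = 35 − 15 = 20.00.

20.00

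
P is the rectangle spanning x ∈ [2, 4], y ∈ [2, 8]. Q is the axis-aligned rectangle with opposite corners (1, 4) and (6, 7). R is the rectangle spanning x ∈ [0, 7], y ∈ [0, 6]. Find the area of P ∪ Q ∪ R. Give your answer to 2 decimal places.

49.00

By inclusion–exclusion:
Individual areas: |P| = 12, |Q| = 15, |R| = 42.
|P∩Q|: x∈[2,4], y∈[4,7] → 2·3 = 6.
|P∩R|: x∈[2,4], y∈[2,6] → 2·4 = 8.
|Q∩R|: x∈[1,6], y∈[4,6] → 5·2 = 10.
|P∩Q∩R| = 4.
|P ∪ Q ∪ R| = 69 − 24 + 4 = 49.00.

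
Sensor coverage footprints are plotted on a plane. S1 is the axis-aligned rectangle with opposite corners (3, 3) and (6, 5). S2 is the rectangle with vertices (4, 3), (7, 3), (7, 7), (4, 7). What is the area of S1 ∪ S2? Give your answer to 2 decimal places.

By inclusion–exclusion:
Individual areas: |S1| = 6, |S2| = 12.
|S1∩S2|: x∈[4,6], y∈[3,5] → 2·2 = 4.
|S1 ∪ S2| = 18 − 4 = 14.00.

14.00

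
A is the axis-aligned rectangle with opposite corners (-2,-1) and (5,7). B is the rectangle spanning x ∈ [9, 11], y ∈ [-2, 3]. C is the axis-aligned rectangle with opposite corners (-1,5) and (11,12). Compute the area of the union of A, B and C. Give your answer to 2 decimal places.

138.00

By inclusion–exclusion:
Individual areas: |A| = 56, |B| = 10, |C| = 84.
|A∩B| = 0 (no overlap).
|A∩C|: x∈[-1,5], y∈[5,7] → 6·2 = 12.
|B∩C| = 0 (no overlap).
|A∩B∩C| = 0.
|A ∪ B ∪ C| = 150 − 12 + 0 = 138.00.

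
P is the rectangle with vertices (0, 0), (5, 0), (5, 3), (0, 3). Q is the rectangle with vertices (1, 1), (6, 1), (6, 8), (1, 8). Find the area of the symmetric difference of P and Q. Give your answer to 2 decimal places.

|P∩Q|: x∈[1,5], y∈[1,3] → 4·2 = 8.
|P △ Q| = |P| + |Q| − 2·|P∩Q| = 15 + 35 − 16 = 34.00.

34.00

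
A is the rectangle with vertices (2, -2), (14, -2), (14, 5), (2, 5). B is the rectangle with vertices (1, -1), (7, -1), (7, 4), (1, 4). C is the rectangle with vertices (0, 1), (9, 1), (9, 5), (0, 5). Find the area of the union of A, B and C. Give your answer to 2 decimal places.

By inclusion–exclusion:
Individual areas: |A| = 84, |B| = 30, |C| = 36.
|A∩B|: x∈[2,7], y∈[-1,4] → 5·5 = 25.
|A∩C|: x∈[2,9], y∈[1,5] → 7·4 = 28.
|B∩C|: x∈[1,7], y∈[1,4] → 6·3 = 18.
|A∩B∩C| = 15.
|A ∪ B ∪ C| = 150 − 71 + 15 = 94.00.

94.00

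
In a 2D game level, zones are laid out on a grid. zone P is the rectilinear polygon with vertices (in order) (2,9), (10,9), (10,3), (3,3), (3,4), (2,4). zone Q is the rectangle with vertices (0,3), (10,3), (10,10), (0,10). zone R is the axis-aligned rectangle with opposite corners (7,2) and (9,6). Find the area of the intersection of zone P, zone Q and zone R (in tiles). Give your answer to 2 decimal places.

The intersection is the polygon with vertices (7,3), (7,6), (9,6), (9,3).
By the shoelace formula its area is 6.00.

6.00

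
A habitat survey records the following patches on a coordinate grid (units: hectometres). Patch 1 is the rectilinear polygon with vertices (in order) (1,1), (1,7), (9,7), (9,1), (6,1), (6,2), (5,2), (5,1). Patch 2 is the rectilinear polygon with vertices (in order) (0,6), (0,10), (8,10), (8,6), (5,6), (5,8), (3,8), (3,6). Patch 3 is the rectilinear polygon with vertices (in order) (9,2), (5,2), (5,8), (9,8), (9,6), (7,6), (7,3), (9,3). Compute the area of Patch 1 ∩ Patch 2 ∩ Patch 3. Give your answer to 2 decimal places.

3.00

The intersection is the polygon with vertices (8,6), (7,6), (5,6), (5,7), (8,7).
By the shoelace formula its area is 3.00.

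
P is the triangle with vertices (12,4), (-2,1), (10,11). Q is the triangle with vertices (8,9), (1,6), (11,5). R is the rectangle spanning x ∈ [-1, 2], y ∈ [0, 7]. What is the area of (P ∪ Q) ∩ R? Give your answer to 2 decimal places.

|P ∪ Q| = 56.3724.
|(P ∪ Q) ∩ R| = 4.91.

4.91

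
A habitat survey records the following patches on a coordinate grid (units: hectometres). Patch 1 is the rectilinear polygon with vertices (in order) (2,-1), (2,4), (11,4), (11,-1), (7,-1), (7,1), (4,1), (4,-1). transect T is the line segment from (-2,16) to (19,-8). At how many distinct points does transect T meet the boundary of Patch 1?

2

The segment meets the boundary at (8.5,4), (11,1.143).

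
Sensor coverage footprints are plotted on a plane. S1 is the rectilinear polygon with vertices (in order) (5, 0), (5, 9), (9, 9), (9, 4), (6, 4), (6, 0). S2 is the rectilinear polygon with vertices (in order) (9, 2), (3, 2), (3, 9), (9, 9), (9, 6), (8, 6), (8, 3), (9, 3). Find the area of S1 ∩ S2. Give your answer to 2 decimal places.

The intersection is the polygon with vertices (5,9), (9,9), (9,6), (8,6), (8,4), (6,4), (6,2), (5,2).
By the shoelace formula its area is 20.00.

20.00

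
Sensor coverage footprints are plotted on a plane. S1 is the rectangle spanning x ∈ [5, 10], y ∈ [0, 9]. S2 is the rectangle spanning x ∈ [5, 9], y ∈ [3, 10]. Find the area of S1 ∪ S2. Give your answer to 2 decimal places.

By inclusion–exclusion:
Individual areas: |S1| = 45, |S2| = 28.
|S1∩S2|: x∈[5,9], y∈[3,9] → 4·6 = 24.
|S1 ∪ S2| = 73 − 24 = 49.00.

49.00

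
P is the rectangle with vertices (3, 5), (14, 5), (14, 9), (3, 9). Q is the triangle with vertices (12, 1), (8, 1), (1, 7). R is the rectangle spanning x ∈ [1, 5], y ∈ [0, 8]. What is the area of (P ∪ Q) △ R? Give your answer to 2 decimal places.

|P ∪ Q| = 55.29.
|(P ∪ Q) ∩ R| = 7.7835.
|(P ∪ Q) △ R| = 55.29 + 32 − 15.5671 = 71.72.

71.72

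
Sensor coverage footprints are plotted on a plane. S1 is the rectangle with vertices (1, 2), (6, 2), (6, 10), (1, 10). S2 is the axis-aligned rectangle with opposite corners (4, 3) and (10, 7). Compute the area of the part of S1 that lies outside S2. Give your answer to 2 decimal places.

|S1∩S2|: x∈[4,6], y∈[3,7] → 2·4 = 8.
|S1| = 40.
|S1 ∖ S2| = |S1| − |S1∩S2| = 40 − 8 = 32.00.

32.00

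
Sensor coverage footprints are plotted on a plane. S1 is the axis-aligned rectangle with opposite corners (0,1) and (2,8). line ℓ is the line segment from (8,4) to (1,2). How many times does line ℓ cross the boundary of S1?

The segment meets the boundary at (2,2.286).

1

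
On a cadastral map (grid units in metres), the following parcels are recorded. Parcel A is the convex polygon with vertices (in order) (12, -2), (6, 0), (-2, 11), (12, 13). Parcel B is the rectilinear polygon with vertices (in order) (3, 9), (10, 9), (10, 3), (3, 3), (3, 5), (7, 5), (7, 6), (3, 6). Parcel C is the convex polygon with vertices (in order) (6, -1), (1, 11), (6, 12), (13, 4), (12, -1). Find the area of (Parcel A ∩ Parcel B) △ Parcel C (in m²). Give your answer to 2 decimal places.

60.38

|Parcel A ∩ Parcel B| = 37.5398.
|(Parcel A ∩ Parcel B) ∩ Parcel C| = 35.078.
|(Parcel A ∩ Parcel B) △ Parcel C| = 37.5398 + 93 − 70.156 = 60.38.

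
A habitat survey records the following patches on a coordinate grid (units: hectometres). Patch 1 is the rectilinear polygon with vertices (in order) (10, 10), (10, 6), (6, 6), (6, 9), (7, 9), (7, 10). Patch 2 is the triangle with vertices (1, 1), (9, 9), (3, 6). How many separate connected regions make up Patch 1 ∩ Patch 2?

Patch 1 ∩ Patch 2 is a single connected region.

1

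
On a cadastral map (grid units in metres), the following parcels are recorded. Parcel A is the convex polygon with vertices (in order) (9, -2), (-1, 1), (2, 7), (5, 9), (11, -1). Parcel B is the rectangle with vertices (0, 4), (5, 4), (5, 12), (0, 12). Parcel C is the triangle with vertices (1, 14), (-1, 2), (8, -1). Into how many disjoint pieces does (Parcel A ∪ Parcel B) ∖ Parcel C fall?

2

(Parcel A ∪ Parcel B) ∖ Parcel C splits into 2 disjoint pieces (area 39.719, area 1.3333).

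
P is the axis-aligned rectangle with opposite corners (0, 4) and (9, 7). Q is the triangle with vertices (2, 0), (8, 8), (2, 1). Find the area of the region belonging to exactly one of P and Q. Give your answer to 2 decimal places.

28.39

|P| = 27, |Q| = 3, |P∩Q| = 0.8036.
|P △ Q| = |P| + |Q| − 2·|P∩Q| = 27 + 3 − 1.6071 = 28.39.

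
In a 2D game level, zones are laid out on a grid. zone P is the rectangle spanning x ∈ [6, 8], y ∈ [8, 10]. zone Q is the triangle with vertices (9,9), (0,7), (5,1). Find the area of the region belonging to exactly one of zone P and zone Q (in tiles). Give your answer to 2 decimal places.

33.78

|zone P| = 4, |zone Q| = 32, |zone P∩zone Q| = 1.1111.
|zone P △ zone Q| = |zone P| + |zone Q| − 2·|zone P∩zone Q| = 4 + 32 − 2.2222 = 33.78.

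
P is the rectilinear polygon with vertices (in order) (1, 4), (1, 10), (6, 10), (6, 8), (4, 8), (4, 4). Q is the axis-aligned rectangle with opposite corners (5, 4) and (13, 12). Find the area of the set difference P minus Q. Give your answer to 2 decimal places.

|P| = 22, |P∩Q| = 2.
|P ∖ Q| = |P| − |P∩Q| = 22 − 2 = 20.00.

20.00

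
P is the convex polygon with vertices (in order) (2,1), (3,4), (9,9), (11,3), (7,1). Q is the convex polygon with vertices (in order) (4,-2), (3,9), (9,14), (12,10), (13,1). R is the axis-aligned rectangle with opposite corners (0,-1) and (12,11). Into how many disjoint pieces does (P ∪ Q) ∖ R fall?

(P ∪ Q) ∖ R splits into 3 disjoint pieces (area 8.775, area 4.6667, area 1.5455).

3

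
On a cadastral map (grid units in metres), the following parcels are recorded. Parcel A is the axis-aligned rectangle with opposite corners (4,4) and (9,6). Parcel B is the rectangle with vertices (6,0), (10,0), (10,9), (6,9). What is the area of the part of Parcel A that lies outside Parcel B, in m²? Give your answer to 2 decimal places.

4.00

|Parcel A∩Parcel B|: x∈[6,9], y∈[4,6] → 3·2 = 6.
|Parcel A| = 10.
|Parcel A ∖ Parcel B| = |Parcel A| − |Parcel A∩Parcel B| = 10 − 6 = 4.00.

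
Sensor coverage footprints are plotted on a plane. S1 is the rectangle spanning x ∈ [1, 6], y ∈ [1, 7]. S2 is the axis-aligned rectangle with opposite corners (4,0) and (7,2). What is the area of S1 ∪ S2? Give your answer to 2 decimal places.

34.00

By inclusion–exclusion:
Individual areas: |S1| = 30, |S2| = 6.
|S1∩S2|: x∈[4,6], y∈[1,2] → 2·1 = 2.
|S1 ∪ S2| = 36 − 2 = 34.00.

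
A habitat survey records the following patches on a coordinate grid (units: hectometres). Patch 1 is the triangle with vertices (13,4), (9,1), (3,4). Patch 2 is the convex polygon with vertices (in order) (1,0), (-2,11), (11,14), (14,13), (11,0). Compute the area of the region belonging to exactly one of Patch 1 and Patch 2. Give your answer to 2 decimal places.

|Patch 1| = 15, |Patch 2| = 167, |Patch 1∩Patch 2| = 14.4741.
|Patch 1 △ Patch 2| = |Patch 1| + |Patch 2| − 2·|Patch 1∩Patch 2| = 15 + 167 − 28.9481 = 153.05.

153.05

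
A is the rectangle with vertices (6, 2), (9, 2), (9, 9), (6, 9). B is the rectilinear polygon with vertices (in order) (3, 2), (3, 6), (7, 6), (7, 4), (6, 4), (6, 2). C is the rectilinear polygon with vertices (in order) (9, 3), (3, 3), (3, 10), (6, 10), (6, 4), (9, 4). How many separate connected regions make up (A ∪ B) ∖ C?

2

(A ∪ B) ∖ C splits into 2 disjoint pieces (area 15, area 6).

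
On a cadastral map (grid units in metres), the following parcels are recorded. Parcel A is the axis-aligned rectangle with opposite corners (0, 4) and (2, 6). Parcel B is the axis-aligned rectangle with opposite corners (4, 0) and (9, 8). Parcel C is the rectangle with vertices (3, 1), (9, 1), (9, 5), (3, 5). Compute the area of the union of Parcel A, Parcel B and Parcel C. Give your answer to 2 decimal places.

48.00

By inclusion–exclusion:
Individual areas: |Parcel A| = 4, |Parcel B| = 40, |Parcel C| = 24.
|Parcel A∩Parcel B| = 0 (no overlap).
|Parcel A∩Parcel C| = 0 (no overlap).
|Parcel B∩Parcel C|: x∈[4,9], y∈[1,5] → 5·4 = 20.
|Parcel A∩Parcel B∩Parcel C| = 0.
|Parcel A ∪ Parcel B ∪ Parcel C| = 68 − 20 + 0 = 48.00.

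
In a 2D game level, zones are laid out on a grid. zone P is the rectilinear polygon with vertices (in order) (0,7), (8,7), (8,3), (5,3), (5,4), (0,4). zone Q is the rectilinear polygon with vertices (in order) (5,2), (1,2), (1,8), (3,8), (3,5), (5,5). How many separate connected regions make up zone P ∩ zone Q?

1

zone P ∩ zone Q is a single connected region.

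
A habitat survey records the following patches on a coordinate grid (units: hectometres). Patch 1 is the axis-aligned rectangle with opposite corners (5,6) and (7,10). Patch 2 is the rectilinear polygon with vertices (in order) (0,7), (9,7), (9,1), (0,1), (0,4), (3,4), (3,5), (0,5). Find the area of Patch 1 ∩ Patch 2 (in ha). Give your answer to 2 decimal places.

2.00

The intersection is the polygon with vertices (7,6), (5,6), (5,7), (7,7).
By the shoelace formula its area is 2.00.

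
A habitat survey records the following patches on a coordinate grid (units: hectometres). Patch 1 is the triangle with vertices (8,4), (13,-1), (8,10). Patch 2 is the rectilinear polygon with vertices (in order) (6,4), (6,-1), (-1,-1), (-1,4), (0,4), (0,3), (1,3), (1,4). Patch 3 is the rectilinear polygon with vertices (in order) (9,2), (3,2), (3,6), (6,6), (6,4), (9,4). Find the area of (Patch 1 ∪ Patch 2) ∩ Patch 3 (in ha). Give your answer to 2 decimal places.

6.50

|Patch 1 ∪ Patch 2| = 49.
|(Patch 1 ∪ Patch 2) ∩ Patch 3| = 6.50.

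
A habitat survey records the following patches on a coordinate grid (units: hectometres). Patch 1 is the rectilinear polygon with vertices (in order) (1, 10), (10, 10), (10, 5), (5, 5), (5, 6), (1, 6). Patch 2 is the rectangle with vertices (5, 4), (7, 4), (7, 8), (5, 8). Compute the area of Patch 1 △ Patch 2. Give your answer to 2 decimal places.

|Patch 1| = 41, |Patch 2| = 8, |Patch 1∩Patch 2| = 6.
|Patch 1 △ Patch 2| = |Patch 1| + |Patch 2| − 2·|Patch 1∩Patch 2| = 41 + 8 − 12 = 37.00.

37.00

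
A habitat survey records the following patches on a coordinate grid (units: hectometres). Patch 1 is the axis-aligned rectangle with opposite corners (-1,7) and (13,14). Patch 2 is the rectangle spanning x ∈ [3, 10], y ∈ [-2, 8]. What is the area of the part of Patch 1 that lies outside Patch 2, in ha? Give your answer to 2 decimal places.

91.00

|Patch 1∩Patch 2|: x∈[3,10], y∈[7,8] → 7·1 = 7.
|Patch 1| = 98.
|Patch 1 ∖ Patch 2| = |Patch 1| − |Patch 1∩Patch 2| = 98 − 7 = 91.00.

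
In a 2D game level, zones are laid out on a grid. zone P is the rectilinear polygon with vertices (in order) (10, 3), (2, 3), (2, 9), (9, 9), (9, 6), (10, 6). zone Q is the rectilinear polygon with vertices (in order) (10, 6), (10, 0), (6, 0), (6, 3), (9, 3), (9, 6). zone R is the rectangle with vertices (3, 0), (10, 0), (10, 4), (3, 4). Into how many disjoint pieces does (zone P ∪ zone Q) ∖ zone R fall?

1

(zone P ∪ zone Q) ∖ zone R is a single connected region.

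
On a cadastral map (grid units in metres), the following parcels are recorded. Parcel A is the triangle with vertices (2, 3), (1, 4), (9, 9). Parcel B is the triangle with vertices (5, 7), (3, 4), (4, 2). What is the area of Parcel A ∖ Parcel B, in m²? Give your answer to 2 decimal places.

|Parcel A| = 6.5, |Parcel A∩Parcel B| = 1.2073.
|Parcel A ∖ Parcel B| = |Parcel A| − |Parcel A∩Parcel B| = 6.5 − 1.2073 = 5.29.

5.29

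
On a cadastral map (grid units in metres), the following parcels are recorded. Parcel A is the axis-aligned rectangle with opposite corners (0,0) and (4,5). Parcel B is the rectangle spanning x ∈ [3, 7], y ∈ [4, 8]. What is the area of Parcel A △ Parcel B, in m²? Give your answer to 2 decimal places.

|Parcel A∩Parcel B|: x∈[3,4], y∈[4,5] → 1·1 = 1.
|Parcel A △ Parcel B| = |Parcel A| + |Parcel B| − 2·|Parcel A∩Parcel B| = 20 + 16 − 2 = 34.00.

34.00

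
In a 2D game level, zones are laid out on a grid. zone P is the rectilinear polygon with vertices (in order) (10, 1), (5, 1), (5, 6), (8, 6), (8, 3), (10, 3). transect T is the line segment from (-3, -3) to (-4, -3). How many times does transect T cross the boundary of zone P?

0

The segment lies entirely outside zone P and never meets its boundary.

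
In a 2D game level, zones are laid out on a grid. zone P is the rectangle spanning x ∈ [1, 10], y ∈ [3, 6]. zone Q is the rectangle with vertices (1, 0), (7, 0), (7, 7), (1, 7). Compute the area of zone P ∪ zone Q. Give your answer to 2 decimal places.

By inclusion–exclusion:
Individual areas: |zone P| = 27, |zone Q| = 42.
|zone P∩zone Q|: x∈[1,7], y∈[3,6] → 6·3 = 18.
|zone P ∪ zone Q| = 69 − 18 = 51.00.

51.00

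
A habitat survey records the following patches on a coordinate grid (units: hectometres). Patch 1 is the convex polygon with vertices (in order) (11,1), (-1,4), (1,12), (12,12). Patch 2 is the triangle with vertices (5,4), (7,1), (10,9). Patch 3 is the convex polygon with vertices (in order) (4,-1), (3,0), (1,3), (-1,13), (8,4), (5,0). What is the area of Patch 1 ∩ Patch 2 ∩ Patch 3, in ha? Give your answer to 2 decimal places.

The intersection is the polygon with vertices (5,4), (6.5,5.5), (8,4), (6.579,2.105), (6.2,2.2).
By the shoelace formula its area is 5.38.

5.38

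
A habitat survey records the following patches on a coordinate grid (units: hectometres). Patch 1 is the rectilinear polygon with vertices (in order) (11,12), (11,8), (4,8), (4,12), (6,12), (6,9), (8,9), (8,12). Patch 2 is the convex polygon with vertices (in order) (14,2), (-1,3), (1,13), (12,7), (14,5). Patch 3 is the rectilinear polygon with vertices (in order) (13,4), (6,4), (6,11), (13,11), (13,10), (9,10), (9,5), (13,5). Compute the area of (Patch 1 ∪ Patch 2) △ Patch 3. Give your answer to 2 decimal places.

|Patch 1 ∪ Patch 2| = 113.5833.
|(Patch 1 ∪ Patch 2) ∩ Patch 3| = 24.4545.
|(Patch 1 ∪ Patch 2) △ Patch 3| = 113.5833 + 29 − 48.9091 = 93.67.

93.67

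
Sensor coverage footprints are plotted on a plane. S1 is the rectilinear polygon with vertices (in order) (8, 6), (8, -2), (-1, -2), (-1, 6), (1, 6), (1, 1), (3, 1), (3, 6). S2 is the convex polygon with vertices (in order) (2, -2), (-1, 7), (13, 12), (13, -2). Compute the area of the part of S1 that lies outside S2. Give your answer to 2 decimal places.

|S1| = 62, |S1∩S2| = 48.6667.
|S1 ∖ S2| = |S1| − |S1∩S2| = 62 − 48.6667 = 13.33.

13.33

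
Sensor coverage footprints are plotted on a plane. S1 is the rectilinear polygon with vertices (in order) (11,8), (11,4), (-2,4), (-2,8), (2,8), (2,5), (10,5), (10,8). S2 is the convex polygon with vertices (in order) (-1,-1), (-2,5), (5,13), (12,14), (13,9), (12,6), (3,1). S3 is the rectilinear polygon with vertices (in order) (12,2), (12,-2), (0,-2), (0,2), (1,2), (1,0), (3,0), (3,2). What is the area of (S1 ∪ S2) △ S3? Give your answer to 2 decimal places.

171.60

|S1 ∪ S2| = 133.8986.
|(S1 ∪ S2) ∩ S3| = 3.15.
|(S1 ∪ S2) △ S3| = 133.8986 + 44 − 6.3 = 171.60.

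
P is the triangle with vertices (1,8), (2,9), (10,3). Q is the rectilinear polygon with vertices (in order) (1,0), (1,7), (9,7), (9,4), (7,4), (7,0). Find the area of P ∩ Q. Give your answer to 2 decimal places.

3.50

The intersection is the polygon with vertices (8.667,4), (8.2,4), (2.8,7), (4.667,7).
By the shoelace formula its area is 3.50.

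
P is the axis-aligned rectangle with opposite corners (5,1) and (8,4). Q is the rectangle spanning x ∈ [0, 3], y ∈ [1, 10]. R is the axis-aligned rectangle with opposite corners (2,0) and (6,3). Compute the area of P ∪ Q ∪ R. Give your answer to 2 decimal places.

44.00

By inclusion–exclusion:
Individual areas: |P| = 9, |Q| = 27, |R| = 12.
|P∩Q| = 0 (no overlap).
|P∩R|: x∈[5,6], y∈[1,3] → 1·2 = 2.
|Q∩R|: x∈[2,3], y∈[1,3] → 1·2 = 2.
|P∩Q∩R| = 0.
|P ∪ Q ∪ R| = 48 − 4 + 0 = 44.00.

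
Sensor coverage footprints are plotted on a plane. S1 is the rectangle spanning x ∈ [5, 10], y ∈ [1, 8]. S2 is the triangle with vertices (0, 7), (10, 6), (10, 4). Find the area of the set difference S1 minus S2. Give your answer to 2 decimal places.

|S1| = 35, |S1∩S2| = 7.5.
|S1 ∖ S2| = |S1| − |S1∩S2| = 35 − 7.5 = 27.50.

27.50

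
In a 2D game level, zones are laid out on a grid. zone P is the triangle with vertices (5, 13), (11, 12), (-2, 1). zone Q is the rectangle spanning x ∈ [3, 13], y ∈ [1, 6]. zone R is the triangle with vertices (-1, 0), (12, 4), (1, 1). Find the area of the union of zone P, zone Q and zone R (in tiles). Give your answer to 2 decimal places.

By inclusion–exclusion:
Individual areas: |zone P| = 39.5, |zone Q| = 50, |zone R| = 2.5.
|zone P∩zone Q| = 0.3497.
|zone P∩zone R| = 0.
|zone Q∩zone R| = 1.4161.
|zone P∩zone Q∩zone R| = 0.
|zone P ∪ zone Q ∪ zone R| = 92 − 1.7657 + 0 = 90.23.

90.23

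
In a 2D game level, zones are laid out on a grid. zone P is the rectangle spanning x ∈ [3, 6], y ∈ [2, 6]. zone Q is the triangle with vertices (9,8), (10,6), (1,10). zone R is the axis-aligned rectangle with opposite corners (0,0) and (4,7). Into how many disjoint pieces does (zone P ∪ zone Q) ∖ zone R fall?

2

(zone P ∪ zone Q) ∖ zone R splits into 2 disjoint pieces (area 8, area 7).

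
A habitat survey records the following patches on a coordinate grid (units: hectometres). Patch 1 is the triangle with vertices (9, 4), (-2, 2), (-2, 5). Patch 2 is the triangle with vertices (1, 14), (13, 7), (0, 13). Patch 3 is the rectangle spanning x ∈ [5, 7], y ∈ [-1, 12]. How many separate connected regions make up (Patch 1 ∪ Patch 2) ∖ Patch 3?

(Patch 1 ∪ Patch 2) ∖ Patch 3 splits into 4 disjoint pieces (area 0.5455, area 14.3182, area 5.6026, area 2.1923).

4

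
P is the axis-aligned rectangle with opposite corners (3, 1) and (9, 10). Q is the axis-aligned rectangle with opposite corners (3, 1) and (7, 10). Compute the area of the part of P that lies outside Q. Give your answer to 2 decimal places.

18.00

|P∩Q|: x∈[3,7], y∈[1,10] → 4·9 = 36.
|P| = 54.
|P ∖ Q| = |P| − |P∩Q| = 54 − 36 = 18.00.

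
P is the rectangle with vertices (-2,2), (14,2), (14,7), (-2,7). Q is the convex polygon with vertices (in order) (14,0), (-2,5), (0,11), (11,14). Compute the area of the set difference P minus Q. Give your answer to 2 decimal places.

19.89

|P| = 80, |P∩Q| = 60.1119.
|P ∖ Q| = |P| − |P∩Q| = 80 − 60.1119 = 19.89.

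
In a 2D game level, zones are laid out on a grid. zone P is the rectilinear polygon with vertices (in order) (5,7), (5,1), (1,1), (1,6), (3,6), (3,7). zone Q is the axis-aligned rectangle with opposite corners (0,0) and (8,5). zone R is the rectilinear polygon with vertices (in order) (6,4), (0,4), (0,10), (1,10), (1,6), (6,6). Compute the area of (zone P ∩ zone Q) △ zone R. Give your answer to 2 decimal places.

|zone P ∩ zone Q| = 16.
|(zone P ∩ zone Q) ∩ zone R| = 4.
|(zone P ∩ zone Q) △ zone R| = 16 + 16 − 8 = 24.00.

24.00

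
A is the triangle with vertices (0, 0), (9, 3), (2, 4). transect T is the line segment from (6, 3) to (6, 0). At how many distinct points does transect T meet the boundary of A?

The segment meets the boundary at (6,2).

1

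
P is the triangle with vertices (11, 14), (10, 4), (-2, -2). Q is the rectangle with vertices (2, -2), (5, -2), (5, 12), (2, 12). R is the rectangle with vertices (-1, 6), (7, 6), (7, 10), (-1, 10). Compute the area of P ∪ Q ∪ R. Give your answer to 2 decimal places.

By inclusion–exclusion:
Individual areas: |P| = 57, |Q| = 42, |R| = 32.
|P∩Q| = 12.0577.
|P∩R| = 3.8462.
|Q∩R|: x∈[2,5], y∈[6,10] → 3·4 = 12.
|P∩Q∩R| = 0.1538.
|P ∪ Q ∪ R| = 131 − 27.9038 + 0.1538 = 103.25.

103.25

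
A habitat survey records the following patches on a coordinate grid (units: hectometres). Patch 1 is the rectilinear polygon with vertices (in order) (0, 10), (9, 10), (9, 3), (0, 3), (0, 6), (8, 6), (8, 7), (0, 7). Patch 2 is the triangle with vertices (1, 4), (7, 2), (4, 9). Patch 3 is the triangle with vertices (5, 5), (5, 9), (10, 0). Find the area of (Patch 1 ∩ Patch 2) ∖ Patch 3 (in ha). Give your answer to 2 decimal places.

|Patch 1 ∩ Patch 2| = 14.1429.
|(Patch 1 ∩ Patch 2) ∩ Patch 3| = 0.9464.
|(Patch 1 ∩ Patch 2) ∖ Patch 3| = 14.1429 − 0.9464 = 13.20.

13.20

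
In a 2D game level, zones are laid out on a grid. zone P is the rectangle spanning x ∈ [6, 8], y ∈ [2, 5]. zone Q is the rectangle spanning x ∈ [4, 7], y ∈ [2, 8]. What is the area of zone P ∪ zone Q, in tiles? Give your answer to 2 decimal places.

21.00

By inclusion–exclusion:
Individual areas: |zone P| = 6, |zone Q| = 18.
|zone P∩zone Q|: x∈[6,7], y∈[2,5] → 1·3 = 3.
|zone P ∪ zone Q| = 24 − 3 = 21.00.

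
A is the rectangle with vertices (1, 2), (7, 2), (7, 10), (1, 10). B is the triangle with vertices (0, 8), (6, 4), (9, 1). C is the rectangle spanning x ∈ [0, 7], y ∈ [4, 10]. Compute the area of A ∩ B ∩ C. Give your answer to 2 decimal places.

The intersection is the polygon with vertices (1,7.222), (1,7.333), (6,4), (5.143,4).
By the shoelace formula its area is 1.66.

1.66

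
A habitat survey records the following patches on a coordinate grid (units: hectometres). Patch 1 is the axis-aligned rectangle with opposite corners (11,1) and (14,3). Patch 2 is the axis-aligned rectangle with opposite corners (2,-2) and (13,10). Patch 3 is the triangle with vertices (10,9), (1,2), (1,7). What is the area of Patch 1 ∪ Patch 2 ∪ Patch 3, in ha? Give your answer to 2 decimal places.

By inclusion–exclusion:
Individual areas: |Patch 1| = 6, |Patch 2| = 132, |Patch 3| = 22.5.
|Patch 1∩Patch 2|: x∈[11,13], y∈[1,3] → 2·2 = 4.
|Patch 1∩Patch 3| = 0.
|Patch 2∩Patch 3| = 17.7778.
|Patch 1∩Patch 2∩Patch 3| = 0.
|Patch 1 ∪ Patch 2 ∪ Patch 3| = 160.5 − 21.7778 + 0 = 138.72.

138.72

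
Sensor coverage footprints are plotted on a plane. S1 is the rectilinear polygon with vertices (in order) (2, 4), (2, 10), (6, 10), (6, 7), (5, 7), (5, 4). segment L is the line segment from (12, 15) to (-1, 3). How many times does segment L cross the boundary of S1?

2

The segment meets the boundary at (2,5.769), (6,9.462).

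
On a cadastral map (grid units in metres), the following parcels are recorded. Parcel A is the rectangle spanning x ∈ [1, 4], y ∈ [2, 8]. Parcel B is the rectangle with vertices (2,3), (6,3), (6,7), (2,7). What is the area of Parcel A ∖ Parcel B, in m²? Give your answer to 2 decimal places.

10.00

|Parcel A∩Parcel B|: x∈[2,4], y∈[3,7] → 2·4 = 8.
|Parcel A| = 18.
|Parcel A ∖ Parcel B| = |Parcel A| − |Parcel A∩Parcel B| = 18 − 8 = 10.00.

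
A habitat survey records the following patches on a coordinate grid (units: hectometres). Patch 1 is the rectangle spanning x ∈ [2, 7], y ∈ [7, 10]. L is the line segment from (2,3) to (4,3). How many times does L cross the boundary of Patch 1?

0

The segment lies entirely outside Patch 1 and never meets its boundary.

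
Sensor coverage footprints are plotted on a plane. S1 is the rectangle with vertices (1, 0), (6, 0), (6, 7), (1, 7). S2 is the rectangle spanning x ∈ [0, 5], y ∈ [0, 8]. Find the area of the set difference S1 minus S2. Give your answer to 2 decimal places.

7.00

|S1∩S2|: x∈[1,5], y∈[0,7] → 4·7 = 28.
|S1| = 35.
|S1 ∖ S2| = |S1| − |S1∩S2| = 35 − 28 = 7.00.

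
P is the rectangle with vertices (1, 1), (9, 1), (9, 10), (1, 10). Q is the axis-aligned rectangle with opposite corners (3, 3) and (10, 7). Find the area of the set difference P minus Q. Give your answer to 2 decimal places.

|P∩Q|: x∈[3,9], y∈[3,7] → 6·4 = 24.
|P| = 72.
|P ∖ Q| = |P| − |P∩Q| = 72 − 24 = 48.00.

48.00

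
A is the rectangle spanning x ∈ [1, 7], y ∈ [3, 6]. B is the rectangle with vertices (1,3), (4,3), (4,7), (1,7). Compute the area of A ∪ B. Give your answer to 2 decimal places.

By inclusion–exclusion:
Individual areas: |A| = 18, |B| = 12.
|A∩B|: x∈[1,4], y∈[3,6] → 3·3 = 9.
|A ∪ B| = 30 − 9 = 21.00.

21.00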